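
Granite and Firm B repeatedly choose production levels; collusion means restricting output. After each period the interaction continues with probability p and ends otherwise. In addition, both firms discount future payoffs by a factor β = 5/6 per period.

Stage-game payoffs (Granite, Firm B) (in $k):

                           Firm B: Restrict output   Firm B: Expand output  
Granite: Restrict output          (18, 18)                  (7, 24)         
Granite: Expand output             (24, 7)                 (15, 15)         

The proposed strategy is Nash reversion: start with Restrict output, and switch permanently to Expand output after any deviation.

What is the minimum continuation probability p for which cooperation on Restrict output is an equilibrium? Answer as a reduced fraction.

4/5

Expected continuation weight on next period's payoff is β·p = 5/6·p, which plays the role of the discount factor.
Cooperation requires 5/6·p ≥ (24−18)/(24−15) = 2/3, hence p ≥ 4/5.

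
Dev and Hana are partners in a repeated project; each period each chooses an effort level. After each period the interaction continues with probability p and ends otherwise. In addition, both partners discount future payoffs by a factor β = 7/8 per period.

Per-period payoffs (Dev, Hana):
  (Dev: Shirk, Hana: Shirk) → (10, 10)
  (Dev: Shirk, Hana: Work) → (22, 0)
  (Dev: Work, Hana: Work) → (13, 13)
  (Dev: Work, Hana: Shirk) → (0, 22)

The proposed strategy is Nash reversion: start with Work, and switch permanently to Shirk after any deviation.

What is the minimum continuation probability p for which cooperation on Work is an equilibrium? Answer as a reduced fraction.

With continuation probability p and discount β, the effective per-period discount factor is βp.
Grim-trigger IC: βp ≥ (22−13)/(22−10) = 3/4.
So p ≥ (3/4)/(7/8) = 6/7.

6/7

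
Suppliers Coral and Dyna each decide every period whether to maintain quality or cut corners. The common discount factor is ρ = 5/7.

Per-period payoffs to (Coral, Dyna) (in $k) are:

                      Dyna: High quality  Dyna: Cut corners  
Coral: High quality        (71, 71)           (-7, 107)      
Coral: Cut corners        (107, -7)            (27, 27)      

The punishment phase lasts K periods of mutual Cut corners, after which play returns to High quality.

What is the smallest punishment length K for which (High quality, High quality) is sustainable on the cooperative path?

2

Need Σ_{k=1}^{K} ρ^k ≥ (107−71)/(71−27) = 0.8182 at ρ = 5/7.
At K = 1 the sum is 0.7143 < 0.8182; at K = 2 it is 1.2245 ≥ 0.8182.
So the minimum punishment length is K = 2.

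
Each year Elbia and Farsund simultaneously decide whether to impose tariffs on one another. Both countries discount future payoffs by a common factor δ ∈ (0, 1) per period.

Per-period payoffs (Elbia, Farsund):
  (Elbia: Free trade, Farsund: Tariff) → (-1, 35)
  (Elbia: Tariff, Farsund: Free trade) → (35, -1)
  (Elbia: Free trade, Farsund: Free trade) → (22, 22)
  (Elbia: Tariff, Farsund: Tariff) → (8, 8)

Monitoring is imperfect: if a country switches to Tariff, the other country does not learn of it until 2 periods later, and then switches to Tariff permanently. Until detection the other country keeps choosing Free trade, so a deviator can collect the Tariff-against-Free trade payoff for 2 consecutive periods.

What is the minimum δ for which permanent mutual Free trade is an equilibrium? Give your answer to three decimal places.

0.694

The best deviation is to choose Tariff for all 2 undetected periods, earning 35 each, then 8 forever once detected.
Deviation value: 35(1−δ^2)/(1−δ) + 8δ^2/(1−δ); cooperation value: 22/(1−δ).
IC: 22 ≥ 35(1−δ^2) + 8δ^2 = 35 − 27δ^2.
So δ^2 ≥ 13/27, giving δ ≥ (13/27)^(1/2) ≈ 0.694.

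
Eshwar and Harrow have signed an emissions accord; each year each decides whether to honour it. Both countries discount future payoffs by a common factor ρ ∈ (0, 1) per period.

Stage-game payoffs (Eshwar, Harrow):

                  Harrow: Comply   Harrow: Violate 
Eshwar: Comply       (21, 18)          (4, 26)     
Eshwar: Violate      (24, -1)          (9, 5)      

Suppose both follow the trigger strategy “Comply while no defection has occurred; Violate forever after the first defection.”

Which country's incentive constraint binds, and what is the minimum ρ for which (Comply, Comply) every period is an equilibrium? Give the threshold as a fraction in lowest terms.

Eshwar's threshold: (24−21)/(24−9) = 1/5.
Harrow's threshold: (26−18)/(26−5) = 8/21.
1/5 < 8/21, so Harrow binds and ρ* = 8/21.

Harrow; ρ ≥ 8/21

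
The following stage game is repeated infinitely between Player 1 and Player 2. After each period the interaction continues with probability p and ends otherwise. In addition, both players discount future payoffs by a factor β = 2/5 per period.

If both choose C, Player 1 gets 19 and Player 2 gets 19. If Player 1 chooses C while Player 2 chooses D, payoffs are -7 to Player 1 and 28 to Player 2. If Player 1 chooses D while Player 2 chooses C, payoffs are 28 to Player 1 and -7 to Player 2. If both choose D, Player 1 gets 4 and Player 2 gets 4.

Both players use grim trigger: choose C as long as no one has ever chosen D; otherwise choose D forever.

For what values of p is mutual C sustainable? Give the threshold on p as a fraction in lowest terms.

Expected continuation weight on next period's payoff is β·p = 2/5·p, which plays the role of the discount factor.
Cooperation requires 2/5·p ≥ (28−19)/(28−4) = 3/8, hence p ≥ 15/16.

15/16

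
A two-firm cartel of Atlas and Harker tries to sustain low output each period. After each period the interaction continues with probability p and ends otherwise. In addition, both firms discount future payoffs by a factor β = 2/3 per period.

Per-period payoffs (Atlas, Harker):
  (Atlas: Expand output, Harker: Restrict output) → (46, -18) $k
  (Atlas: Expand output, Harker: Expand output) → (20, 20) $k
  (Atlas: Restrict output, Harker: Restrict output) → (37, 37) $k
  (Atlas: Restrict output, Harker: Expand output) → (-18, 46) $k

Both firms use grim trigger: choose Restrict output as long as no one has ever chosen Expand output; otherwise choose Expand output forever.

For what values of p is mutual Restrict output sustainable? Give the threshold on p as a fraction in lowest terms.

27/52

With continuation probability p and discount β, the effective per-period discount factor is βp.
Grim-trigger IC: βp ≥ (46−37)/(46−20) = 9/26.
So p ≥ (9/26)/(2/3) = 27/52.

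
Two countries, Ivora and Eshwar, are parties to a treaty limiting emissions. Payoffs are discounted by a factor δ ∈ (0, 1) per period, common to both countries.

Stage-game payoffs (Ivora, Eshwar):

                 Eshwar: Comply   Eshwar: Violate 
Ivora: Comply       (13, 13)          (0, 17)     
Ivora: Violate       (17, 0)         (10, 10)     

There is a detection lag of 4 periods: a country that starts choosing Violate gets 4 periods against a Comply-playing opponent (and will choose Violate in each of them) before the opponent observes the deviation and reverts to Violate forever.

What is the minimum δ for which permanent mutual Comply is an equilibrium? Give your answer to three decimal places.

The best deviation is to choose Violate for all 4 undetected periods, earning 17 each, then 10 forever once detected.
Deviation value: 17(1−δ^4)/(1−δ) + 10δ^4/(1−δ); cooperation value: 13/(1−δ).
IC: 13 ≥ 17(1−δ^4) + 10δ^4 = 17 − 7δ^4.
So δ^4 ≥ 4/7, giving δ ≥ (4/7)^(1/4) ≈ 0.869.

0.869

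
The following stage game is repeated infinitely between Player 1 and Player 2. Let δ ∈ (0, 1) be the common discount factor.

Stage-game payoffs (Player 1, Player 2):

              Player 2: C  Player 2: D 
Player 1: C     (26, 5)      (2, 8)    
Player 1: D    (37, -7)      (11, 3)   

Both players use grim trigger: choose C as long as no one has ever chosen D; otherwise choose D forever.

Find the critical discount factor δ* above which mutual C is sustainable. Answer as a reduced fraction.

3/5

Player 1's threshold: (37−26)/(37−11) = 11/26.
Player 2's threshold: (8−5)/(8−3) = 3/5.
11/26 < 3/5, so Player 2 binds and δ* = 3/5.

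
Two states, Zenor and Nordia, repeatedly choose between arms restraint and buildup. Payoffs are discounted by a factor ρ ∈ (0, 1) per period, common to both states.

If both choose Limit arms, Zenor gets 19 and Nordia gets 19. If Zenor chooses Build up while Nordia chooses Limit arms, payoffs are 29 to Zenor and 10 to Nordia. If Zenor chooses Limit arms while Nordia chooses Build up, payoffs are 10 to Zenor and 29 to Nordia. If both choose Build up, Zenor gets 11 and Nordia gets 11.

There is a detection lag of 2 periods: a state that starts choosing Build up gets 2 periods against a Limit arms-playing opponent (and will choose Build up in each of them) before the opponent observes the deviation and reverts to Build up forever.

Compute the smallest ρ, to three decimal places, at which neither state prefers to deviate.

A deviator earns 29 for 2 periods, then 11 forever; cooperating earns 19 forever. Multiplying the IC by (1−ρ):
19 ≥ 29(1−ρ^2) + 11ρ^2, so 18·ρ^2 ≥ 10 and ρ^2 ≥ 5/9.
ρ ≥ (5/9)^(1/2) ≈ 0.745.

0.745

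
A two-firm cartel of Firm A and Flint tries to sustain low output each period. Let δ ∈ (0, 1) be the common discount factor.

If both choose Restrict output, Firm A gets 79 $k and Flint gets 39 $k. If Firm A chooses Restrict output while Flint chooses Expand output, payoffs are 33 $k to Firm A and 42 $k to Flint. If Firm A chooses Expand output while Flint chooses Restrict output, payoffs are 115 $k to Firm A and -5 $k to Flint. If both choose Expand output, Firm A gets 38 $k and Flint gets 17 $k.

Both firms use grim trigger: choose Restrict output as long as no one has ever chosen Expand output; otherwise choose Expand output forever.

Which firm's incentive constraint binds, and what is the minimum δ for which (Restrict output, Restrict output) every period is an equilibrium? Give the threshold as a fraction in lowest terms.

Firm A; δ ≥ 36/77

Firm A's threshold: (115−79)/(115−38) = 36/77.
Flint's threshold: (42−39)/(42−17) = 3/25.
36/77 > 3/25, so Firm A binds and δ* = 36/77.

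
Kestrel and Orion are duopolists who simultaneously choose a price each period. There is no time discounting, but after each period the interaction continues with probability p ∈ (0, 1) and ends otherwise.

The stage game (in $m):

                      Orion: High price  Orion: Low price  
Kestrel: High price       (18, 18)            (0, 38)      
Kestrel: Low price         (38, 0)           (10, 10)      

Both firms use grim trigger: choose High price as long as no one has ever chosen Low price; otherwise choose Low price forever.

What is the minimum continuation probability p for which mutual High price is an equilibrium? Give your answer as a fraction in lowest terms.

With no time discounting, the continuation probability p plays the role of the discount factor.
Grim-trigger IC: 18/(1−p) ≥ 38 + 10p/(1−p) ⇒ p ≥ (38−18)/(38−10) = 5/7.

5/7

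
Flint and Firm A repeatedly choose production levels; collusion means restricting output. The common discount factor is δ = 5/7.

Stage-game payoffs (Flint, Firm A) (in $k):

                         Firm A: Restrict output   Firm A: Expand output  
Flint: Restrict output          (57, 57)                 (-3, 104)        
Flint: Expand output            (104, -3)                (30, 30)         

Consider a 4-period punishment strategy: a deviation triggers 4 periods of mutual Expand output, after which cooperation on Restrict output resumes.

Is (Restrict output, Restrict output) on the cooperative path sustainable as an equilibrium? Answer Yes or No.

Yes

Comparing payoff streams over the 5 periods until play realigns: cooperate → 57(1+δ+…+δ^4); deviate → 104 + 30(δ+…+δ^4).
Cooperation is sustained iff (57−30)(δ+…+δ^4) ≥ 104−57.
δ+…+δ^4 = 5/7·(1−(5/7)^4)/(1−5/7) = 1.8492, and (104−57)/(57−30) = 1.7407.
1.8492 ≥ 1.7407, so cooperation is sustainable.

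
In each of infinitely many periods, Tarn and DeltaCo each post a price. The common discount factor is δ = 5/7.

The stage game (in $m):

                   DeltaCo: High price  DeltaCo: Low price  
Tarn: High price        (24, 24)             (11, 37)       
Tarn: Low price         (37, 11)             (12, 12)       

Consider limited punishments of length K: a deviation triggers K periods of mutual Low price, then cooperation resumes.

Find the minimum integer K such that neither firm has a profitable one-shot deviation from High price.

2

Need Σ_{k=1}^{K} δ^k ≥ (37−24)/(24−12) = 1.0833 at δ = 5/7.
At K = 1 the sum is 0.7143 < 1.0833; at K = 2 it is 1.2245 ≥ 1.0833.
So the minimum punishment length is K = 2.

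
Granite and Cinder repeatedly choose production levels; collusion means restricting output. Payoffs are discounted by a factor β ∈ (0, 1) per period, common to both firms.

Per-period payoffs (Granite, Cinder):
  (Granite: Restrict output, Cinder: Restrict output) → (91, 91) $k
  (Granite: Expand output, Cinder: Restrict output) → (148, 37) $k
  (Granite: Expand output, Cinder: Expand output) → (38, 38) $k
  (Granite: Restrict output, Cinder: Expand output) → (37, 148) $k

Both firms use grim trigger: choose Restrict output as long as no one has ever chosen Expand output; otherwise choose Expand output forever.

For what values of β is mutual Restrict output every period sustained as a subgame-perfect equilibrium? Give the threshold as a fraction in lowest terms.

57/110

Under grim trigger the critical discount factor is (T−C)/(T−P) with T = 148, C = 91, P = 38.
β* = (148−91)/(148−38) = 57/110.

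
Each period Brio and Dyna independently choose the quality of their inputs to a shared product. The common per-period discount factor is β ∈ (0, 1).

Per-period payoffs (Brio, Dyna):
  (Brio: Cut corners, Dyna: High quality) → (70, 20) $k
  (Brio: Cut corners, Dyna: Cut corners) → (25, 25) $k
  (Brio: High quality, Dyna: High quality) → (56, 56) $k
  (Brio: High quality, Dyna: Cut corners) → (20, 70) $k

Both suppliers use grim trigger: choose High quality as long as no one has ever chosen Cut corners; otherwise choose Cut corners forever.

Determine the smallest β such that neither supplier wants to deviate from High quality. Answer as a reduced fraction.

One-period gain from deviating is 70 − 56 = 14. The loss is 56 − 25 = 31 in every subsequent period, with present value 31·β/(1−β).
Deviation is unprofitable when 31·β/(1−β) ≥ 14, i.e. β/(1−β) ≥ 14/31.
Equivalently β ≥ 14/(14+31) = 14/45.

14/45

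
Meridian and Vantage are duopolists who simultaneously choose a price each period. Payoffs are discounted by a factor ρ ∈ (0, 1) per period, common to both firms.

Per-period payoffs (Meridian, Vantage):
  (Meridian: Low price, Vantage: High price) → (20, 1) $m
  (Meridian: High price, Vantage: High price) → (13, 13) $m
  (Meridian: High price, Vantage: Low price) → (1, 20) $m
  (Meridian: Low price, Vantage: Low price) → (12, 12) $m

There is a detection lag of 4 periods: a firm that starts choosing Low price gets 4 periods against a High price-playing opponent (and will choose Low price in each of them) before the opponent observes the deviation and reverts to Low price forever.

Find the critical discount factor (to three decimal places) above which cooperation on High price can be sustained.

The best deviation is to choose Low price for all 4 undetected periods, earning 20 each, then 12 forever once detected.
Deviation value: 20(1−ρ^4)/(1−ρ) + 12ρ^4/(1−ρ); cooperation value: 13/(1−ρ).
IC: 13 ≥ 20(1−ρ^4) + 12ρ^4 = 20 − 8ρ^4.
So ρ^4 ≥ 7/8, giving ρ ≥ (7/8)^(1/4) ≈ 0.967.

0.967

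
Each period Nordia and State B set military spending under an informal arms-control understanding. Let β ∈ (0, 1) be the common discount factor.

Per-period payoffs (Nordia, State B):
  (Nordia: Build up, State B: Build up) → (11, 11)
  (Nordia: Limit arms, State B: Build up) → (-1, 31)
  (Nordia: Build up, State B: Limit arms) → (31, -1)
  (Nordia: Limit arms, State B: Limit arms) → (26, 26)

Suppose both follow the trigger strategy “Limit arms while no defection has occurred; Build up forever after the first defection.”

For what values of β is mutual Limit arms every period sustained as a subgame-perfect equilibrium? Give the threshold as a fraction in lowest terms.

One-period gain from deviating is 31 − 26 = 5. The loss is 26 − 11 = 15 in every subsequent period, with present value 15·β/(1−β).
Deviation is unprofitable when 15·β/(1−β) ≥ 5, i.e. β/(1−β) ≥ 1/3.
Equivalently β ≥ 5/(5+15) = 1/4.

1/4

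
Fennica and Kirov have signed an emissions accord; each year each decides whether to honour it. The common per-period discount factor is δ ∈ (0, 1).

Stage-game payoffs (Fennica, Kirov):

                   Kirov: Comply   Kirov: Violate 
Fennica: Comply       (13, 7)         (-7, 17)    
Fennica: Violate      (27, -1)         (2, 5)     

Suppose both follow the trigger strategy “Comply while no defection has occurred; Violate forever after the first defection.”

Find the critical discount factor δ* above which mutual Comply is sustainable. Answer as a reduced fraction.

Fennica's threshold: (27−13)/(27−2) = 14/25.
Kirov's threshold: (17−7)/(17−5) = 5/6.
14/25 < 5/6, so Kirov binds and δ* = 5/6.

5/6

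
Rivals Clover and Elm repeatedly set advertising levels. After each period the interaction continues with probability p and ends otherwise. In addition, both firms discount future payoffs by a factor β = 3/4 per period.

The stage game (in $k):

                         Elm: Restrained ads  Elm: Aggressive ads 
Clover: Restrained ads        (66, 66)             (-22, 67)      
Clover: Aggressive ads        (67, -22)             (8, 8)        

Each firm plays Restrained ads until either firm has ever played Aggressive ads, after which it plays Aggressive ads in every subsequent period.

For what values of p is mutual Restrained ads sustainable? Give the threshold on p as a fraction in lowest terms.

With continuation probability p and discount β, the effective per-period discount factor is βp.
Grim-trigger IC: βp ≥ (67−66)/(67−8) = 1/59.
So p ≥ (1/59)/(3/4) = 4/177.

4/177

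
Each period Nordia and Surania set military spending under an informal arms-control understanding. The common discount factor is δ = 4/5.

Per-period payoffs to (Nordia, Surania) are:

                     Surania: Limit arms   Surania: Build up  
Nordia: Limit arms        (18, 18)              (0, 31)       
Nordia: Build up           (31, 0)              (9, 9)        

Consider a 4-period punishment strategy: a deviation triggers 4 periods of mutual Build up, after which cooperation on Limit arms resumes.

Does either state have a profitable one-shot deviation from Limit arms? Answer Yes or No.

A one-shot deviation gives 31 now, then 9 for 4 periods, then back to 18.
Gain from deviating: (31−18) today; loss: (18−9) in each of the next 4 periods.
No-deviation condition: (18−9)(δ+…+δ^4) ≥ 31−18, i.e. δ+…+δ^4 ≥ 13/9.
At δ = 4/5: δ+…+δ^4 = 2.3616 ≥ 1.4444.
So cooperation is sustainable.

No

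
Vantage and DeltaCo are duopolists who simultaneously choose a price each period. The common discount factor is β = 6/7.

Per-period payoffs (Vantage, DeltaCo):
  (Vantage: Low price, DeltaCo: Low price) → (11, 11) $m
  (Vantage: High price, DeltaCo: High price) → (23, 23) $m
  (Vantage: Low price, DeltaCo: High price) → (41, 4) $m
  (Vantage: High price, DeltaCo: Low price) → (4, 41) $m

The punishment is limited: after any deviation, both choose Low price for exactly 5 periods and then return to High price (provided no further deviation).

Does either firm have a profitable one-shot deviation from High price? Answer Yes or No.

No

IC: β+…+β^5 ≥ (41−23)/(23−11) = 3/2.
At β = 6/7: partial sum = 3.2240 ≥ 1.5000. Cooperation sustainable.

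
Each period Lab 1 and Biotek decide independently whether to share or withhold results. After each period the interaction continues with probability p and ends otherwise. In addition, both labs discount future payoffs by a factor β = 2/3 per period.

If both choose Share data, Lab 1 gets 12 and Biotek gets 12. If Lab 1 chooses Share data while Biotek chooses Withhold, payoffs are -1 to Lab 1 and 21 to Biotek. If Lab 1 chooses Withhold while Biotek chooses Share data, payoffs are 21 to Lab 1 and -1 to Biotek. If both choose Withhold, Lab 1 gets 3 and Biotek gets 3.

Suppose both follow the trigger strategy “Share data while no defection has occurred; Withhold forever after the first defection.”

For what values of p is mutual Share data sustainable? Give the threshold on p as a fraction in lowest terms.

Expected continuation weight on next period's payoff is β·p = 2/3·p, which plays the role of the discount factor.
Cooperation requires 2/3·p ≥ (21−12)/(21−3) = 1/2, hence p ≥ 3/4.

3/4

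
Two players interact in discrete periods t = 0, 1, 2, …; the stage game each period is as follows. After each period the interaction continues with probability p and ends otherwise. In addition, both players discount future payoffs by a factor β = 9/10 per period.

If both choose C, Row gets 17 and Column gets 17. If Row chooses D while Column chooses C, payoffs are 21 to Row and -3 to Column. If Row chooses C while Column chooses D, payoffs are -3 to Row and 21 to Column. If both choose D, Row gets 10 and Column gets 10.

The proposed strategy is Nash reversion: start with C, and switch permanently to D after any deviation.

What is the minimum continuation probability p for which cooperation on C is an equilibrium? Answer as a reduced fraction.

40/99

With continuation probability p and discount β, the effective per-period discount factor is βp.
Grim-trigger IC: βp ≥ (21−17)/(21−10) = 4/11.
So p ≥ (4/11)/(9/10) = 40/99.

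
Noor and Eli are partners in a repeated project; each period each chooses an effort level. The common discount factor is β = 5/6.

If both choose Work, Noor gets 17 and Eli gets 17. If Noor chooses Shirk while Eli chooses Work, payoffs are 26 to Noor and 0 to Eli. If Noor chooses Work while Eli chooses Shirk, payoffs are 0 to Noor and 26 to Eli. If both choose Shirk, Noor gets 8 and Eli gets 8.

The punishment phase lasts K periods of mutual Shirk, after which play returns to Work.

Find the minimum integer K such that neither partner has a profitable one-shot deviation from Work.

No profitable deviation requires (17−8)(β+…+β^K) ≥ 26−17, i.e. β+…+β^K ≥ 1 ≈ 1.0000.
With β = 5/6, the partial sums are K=1: 0.8333, K=2: 1.5278.
K = 2 is the first length at which the sum reaches 1.0000.

2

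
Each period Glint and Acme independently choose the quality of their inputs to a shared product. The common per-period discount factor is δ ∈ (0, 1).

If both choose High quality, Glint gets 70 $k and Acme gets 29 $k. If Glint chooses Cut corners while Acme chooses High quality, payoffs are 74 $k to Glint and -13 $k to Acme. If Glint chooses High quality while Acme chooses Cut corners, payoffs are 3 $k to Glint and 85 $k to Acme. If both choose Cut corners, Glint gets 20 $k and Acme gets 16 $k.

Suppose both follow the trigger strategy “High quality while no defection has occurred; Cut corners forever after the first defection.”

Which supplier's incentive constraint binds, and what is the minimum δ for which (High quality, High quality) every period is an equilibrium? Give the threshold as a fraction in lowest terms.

Acme; δ ≥ 56/69

For Glint: deviation gain 74−70 = 4, per-period punishment loss 70−20 = 50. IC gives δ ≥ 4/54 = 2/27.
For Acme: gain 56, loss 13 per period, so δ ≥ 56/69.
The tighter constraint is Acme's, so cooperation needs δ ≥ 56/69.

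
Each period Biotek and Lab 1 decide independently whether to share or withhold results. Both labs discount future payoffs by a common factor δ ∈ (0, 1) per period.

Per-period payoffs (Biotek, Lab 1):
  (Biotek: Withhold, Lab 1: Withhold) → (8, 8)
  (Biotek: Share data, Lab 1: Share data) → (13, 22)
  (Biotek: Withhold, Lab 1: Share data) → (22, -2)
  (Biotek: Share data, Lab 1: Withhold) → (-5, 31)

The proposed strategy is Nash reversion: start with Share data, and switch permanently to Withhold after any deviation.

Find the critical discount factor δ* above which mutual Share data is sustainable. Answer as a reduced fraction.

For Biotek: deviation gain 22−13 = 9, per-period punishment loss 13−8 = 5. IC gives δ ≥ 9/14.
For Lab 1: gain 9, loss 14 per period, so δ ≥ 9/23.
The tighter constraint is Biotek's, so cooperation needs δ ≥ 9/14.

9/14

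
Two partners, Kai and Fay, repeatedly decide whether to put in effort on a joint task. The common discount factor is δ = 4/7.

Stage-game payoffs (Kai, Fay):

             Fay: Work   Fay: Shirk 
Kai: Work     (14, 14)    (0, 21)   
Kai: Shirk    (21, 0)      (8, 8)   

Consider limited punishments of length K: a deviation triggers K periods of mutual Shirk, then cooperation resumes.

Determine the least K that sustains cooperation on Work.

4

Need Σ_{k=1}^{K} δ^k ≥ (21−14)/(14−8) = 1.1667 at δ = 4/7.
At K = 3 the sum is 1.0845 < 1.1667; at K = 4 it is 1.1912 ≥ 1.1667.
So the minimum punishment length is K = 4.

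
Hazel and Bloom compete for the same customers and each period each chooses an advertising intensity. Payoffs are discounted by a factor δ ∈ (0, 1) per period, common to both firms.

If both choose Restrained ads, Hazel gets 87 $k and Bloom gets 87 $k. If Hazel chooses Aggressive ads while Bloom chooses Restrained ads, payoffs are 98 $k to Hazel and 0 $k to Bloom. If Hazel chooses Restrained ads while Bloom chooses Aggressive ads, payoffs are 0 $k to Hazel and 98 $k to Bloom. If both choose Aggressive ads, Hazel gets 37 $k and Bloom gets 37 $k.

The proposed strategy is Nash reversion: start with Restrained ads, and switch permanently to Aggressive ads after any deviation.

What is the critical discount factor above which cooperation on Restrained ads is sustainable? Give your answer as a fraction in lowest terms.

87/(1−δ) ≥ 98 + 37δ/(1−δ)
87 ≥ 98 − 61δ
δ ≥ 11/61.

11/61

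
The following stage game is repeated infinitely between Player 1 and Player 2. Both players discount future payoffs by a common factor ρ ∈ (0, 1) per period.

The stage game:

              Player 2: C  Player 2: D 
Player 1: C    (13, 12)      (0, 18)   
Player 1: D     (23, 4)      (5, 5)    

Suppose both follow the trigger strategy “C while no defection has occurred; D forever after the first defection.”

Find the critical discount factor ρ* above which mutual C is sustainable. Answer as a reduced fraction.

Player 1: cooperation gives 13 each period; deviation gives 23 once then 5 forever.
  13/(1−ρ) ≥ 23 + 5ρ/(1−ρ) ⇒ ρ ≥ 10/18 = 5/9.
Player 2: cooperation gives 12 each period; deviation gives 18 once then 5 forever.
  ρ ≥ 6/13.
Both must hold, so the binding constraint is Player 1's: ρ ≥ 5/9.

5/9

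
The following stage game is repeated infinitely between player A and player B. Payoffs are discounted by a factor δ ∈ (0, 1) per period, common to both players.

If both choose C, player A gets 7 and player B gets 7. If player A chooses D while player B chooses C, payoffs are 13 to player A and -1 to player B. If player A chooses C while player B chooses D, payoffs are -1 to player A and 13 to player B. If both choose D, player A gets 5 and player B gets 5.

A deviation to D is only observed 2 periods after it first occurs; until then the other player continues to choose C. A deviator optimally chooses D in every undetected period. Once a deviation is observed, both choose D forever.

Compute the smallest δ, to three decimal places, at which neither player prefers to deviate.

A deviator earns 13 for 2 periods, then 5 forever; cooperating earns 7 forever. Multiplying the IC by (1−δ):
7 ≥ 13(1−δ^2) + 5δ^2, so 8·δ^2 ≥ 6 and δ^2 ≥ 3/4.
δ ≥ (3/4)^(1/2) ≈ 0.866.

0.866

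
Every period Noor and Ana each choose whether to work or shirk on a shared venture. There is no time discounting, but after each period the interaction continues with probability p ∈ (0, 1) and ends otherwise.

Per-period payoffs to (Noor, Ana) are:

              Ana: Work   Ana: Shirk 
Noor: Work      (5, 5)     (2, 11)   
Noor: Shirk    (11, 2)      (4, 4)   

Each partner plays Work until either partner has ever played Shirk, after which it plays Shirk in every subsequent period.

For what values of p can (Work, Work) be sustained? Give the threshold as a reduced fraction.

Expected cooperation value is 5 + p·5 + p²·5 + … = 5/(1−p); deviation gives 11 + p·4/(1−p).
5 ≥ 11(1−p) + 4p ⇒ 7p ≥ 6 ⇒ p ≥ 6/7.

6/7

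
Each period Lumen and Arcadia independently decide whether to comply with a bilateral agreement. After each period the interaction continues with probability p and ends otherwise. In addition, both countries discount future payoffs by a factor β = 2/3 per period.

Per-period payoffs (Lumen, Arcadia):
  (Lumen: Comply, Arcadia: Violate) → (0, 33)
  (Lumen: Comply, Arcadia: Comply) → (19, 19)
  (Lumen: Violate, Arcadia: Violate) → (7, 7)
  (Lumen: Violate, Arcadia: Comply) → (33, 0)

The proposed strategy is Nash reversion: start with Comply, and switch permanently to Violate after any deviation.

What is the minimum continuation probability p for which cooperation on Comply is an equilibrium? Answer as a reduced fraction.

21/26

With continuation probability p and discount β, the effective per-period discount factor is βp.
Grim-trigger IC: βp ≥ (33−19)/(33−7) = 7/13.
So p ≥ (7/13)/(2/3) = 21/26.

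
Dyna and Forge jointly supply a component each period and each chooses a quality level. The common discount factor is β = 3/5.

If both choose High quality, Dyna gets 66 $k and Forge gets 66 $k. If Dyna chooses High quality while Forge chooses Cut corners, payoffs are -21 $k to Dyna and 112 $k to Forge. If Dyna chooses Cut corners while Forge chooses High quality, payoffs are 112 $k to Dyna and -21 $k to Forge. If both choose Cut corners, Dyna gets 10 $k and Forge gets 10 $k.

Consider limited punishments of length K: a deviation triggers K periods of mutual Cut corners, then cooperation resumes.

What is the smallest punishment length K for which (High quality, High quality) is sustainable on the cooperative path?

2

IC: β(1−β^K)/(1−β) ≥ (112−66)/(66−10) = 23/28.
With β = 3/5: need 1 − β^K ≥ 23/28·(1−3/5)/(3/5), i.e. β^K ≤ 0.4524.
Since (3/5)^1 = 0.6000 and (3/5)^2 = 0.3600, the smallest such K is 2.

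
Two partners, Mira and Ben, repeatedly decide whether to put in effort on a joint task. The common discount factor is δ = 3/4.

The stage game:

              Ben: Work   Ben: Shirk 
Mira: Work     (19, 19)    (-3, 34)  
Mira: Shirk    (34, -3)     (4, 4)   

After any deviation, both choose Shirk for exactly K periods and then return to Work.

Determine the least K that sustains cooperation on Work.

2

IC: δ(1−δ^K)/(1−δ) ≥ (34−19)/(19−4) = 1.
With δ = 3/4: need 1 − δ^K ≥ 1·(1−3/4)/(3/4), i.e. δ^K ≤ 0.6667.
Since (3/4)^1 = 0.7500 and (3/4)^2 = 0.5625, the smallest such K is 2.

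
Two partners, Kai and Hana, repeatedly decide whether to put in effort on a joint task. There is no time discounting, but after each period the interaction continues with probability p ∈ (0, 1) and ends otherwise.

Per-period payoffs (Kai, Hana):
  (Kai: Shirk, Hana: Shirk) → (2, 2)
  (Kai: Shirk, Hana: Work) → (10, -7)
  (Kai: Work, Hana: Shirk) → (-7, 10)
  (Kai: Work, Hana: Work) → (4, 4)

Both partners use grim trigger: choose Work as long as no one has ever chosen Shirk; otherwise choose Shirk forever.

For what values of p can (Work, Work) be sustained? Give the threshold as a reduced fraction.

With no time discounting, the continuation probability p plays the role of the discount factor.
Grim-trigger IC: 4/(1−p) ≥ 10 + 2p/(1−p) ⇒ p ≥ (10−4)/(10−2) = 3/4.

3/4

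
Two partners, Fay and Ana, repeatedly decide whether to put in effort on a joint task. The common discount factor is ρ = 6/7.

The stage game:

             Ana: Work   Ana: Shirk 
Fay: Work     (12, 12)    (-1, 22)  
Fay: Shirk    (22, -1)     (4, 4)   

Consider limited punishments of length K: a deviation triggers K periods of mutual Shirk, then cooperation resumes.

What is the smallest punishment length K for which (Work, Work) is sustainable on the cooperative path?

2

No profitable deviation requires (12−4)(ρ+…+ρ^K) ≥ 22−12, i.e. ρ+…+ρ^K ≥ 5/4 ≈ 1.2500.
With ρ = 6/7, the partial sums are K=1: 0.8571, K=2: 1.5918.
K = 2 is the first length at which the sum reaches 1.2500.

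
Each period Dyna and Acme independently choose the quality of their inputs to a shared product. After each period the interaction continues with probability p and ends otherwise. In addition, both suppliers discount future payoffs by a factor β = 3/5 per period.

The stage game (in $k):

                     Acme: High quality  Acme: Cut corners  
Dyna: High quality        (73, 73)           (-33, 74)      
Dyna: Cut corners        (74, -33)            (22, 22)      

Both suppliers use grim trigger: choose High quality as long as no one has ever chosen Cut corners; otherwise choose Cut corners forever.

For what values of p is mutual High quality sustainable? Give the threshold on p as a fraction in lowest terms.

5/156

With continuation probability p and discount β, the effective per-period discount factor is βp.
Grim-trigger IC: βp ≥ (74−73)/(74−22) = 1/52.
So p ≥ (1/52)/(3/5) = 5/156.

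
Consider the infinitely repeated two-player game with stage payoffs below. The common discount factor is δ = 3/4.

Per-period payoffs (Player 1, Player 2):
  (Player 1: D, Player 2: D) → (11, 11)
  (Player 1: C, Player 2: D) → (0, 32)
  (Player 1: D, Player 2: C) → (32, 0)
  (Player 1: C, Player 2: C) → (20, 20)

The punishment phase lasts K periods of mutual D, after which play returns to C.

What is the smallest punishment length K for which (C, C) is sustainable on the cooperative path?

IC: δ(1−δ^K)/(1−δ) ≥ (32−20)/(20−11) = 4/3.
With δ = 3/4: need 1 − δ^K ≥ 4/3·(1−3/4)/(3/4), i.e. δ^K ≤ 0.5556.
Since (3/4)^2 = 0.5625 and (3/4)^3 = 0.4219, the smallest such K is 3.

3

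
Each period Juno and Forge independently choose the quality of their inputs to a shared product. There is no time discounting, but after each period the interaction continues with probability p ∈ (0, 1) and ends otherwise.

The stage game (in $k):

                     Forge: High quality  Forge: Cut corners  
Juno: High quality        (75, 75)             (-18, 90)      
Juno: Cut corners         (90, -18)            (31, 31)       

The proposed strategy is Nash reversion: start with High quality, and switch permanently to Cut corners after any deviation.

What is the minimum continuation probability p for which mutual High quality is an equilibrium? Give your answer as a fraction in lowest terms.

Expected cooperation value is 75 + p·75 + p²·75 + … = 75/(1−p); deviation gives 90 + p·31/(1−p).
75 ≥ 90(1−p) + 31p ⇒ 59p ≥ 15 ⇒ p ≥ 15/59.

15/59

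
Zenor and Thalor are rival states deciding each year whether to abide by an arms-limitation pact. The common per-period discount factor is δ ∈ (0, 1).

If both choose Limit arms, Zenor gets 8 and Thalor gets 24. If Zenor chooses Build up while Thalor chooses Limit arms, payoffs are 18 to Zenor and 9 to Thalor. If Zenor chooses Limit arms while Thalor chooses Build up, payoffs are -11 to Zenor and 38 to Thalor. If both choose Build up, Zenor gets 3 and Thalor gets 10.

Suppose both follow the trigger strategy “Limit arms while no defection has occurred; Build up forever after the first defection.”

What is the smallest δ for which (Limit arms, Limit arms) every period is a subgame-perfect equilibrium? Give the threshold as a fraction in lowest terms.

2/3

For Zenor: deviation gain 18−8 = 10, per-period punishment loss 8−3 = 5. IC gives δ ≥ 10/15 = 2/3.
For Thalor: gain 14, loss 14 per period, so δ ≥ 14/28 = 1/2.
The tighter constraint is Zenor's, so cooperation needs δ ≥ 2/3.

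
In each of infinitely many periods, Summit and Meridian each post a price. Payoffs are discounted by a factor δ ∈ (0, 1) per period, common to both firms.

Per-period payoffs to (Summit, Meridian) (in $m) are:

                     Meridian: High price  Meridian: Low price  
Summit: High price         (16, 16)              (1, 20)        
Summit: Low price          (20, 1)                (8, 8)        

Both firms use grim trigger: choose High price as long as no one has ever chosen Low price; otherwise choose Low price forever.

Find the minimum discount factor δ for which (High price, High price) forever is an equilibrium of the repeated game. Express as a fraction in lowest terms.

Cooperation forever yields 16 each period: 16/(1−δ).
Deviating yields 20 once, then 8 forever: 20 + 8δ/(1−δ).
No profitable deviation requires 16/(1−δ) ≥ 20 + 8δ/(1−δ).
Multiplying by (1−δ): 16 ≥ 20(1−δ) + 8δ = 20 − 12δ.
So 12δ ≥ 4, i.e. δ ≥ 4/12 = 1/3.

1/3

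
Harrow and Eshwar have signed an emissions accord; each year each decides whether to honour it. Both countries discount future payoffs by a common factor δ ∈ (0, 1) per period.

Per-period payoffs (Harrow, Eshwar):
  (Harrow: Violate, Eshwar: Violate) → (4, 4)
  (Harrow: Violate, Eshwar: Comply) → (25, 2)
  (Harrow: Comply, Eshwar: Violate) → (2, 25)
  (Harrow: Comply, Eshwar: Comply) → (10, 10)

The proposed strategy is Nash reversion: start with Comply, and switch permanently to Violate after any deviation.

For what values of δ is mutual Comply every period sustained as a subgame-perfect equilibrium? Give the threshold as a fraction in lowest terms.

5/7

10/(1−δ) ≥ 25 + 4δ/(1−δ)
10 ≥ 25 − 21δ
δ ≥ 15/21 = 5/7.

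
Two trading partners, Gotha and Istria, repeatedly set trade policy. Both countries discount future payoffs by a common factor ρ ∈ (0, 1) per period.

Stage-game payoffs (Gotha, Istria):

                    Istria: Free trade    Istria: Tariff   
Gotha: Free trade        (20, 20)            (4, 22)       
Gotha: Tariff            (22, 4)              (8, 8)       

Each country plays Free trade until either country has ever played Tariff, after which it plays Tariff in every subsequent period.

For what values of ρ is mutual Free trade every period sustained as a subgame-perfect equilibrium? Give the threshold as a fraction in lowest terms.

Under grim trigger the critical discount factor is (T−C)/(T−P) with T = 22, C = 20, P = 8.
ρ* = (22−20)/(22−8) = 2/14 = 1/7.

1/7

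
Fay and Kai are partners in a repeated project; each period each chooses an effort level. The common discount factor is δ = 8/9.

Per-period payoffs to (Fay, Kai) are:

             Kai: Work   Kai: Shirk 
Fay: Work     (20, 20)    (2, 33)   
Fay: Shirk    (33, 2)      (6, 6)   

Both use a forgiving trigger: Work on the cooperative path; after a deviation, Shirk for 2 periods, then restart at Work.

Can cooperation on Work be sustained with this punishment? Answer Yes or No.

IC: δ+…+δ^2 ≥ (33−20)/(20−6) = 13/14.
At δ = 8/9: partial sum = 1.6790 ≥ 0.9286. Cooperation sustainable.

Yes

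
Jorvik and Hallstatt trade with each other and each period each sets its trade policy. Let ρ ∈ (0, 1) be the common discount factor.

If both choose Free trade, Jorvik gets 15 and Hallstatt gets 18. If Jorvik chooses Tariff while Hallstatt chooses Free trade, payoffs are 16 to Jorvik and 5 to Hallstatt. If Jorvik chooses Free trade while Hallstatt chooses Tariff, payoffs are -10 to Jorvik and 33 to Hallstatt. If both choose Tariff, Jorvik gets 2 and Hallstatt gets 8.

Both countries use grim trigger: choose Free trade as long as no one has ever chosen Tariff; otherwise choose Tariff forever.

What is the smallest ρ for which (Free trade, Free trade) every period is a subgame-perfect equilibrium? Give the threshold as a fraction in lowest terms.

For Jorvik: deviation gain 16−15 = 1, per-period punishment loss 15−2 = 13. IC gives ρ ≥ 1/14.
For Hallstatt: gain 15, loss 10 per period, so ρ ≥ 15/25 = 3/5.
The tighter constraint is Hallstatt's, so cooperation needs ρ ≥ 3/5.

3/5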